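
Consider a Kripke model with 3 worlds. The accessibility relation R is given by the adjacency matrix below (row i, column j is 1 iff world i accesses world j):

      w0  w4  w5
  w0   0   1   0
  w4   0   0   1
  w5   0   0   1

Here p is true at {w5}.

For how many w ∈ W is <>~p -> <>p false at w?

w0: <>~p is T, <>p is F. ✗
w4: <>~p is F, <>p is T. ✓
w5: <>~p is F, <>p is T. ✓
Satisfying worlds: {w4, w5}.
So <>~p -> <>p fails at the other 1 world.

1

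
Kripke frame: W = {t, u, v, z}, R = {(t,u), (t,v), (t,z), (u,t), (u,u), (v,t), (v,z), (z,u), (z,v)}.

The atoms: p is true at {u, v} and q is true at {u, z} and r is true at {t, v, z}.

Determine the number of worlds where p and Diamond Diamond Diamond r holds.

t: p is F, Diamond Diamond Diamond r is T. ✗
u: p is T, Diamond Diamond Diamond r is T. ✓
v: p is T, Diamond Diamond Diamond r is T. ✓
z: p is F, Diamond Diamond Diamond r is T. ✗
Satisfying worlds: {u, v}.

2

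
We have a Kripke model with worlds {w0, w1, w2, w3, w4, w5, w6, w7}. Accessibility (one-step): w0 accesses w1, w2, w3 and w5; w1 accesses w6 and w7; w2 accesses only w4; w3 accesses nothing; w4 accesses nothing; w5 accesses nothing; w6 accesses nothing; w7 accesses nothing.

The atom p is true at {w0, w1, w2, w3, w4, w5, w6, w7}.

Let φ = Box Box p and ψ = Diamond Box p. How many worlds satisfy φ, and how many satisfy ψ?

8 and 3

For Box Box p:
w0: successors {w1, w2, w3, w5}; Box p there: w1:T, w2:T, w3:T, w5:T. ✓
w1: successors {w6, w7}; Box p there: w6:T, w7:T. ✓
w2: successors {w4}; Box p there: w4:T. ✓
w3: no successors, so Box Box p holds vacuously. ✓
w4: no successors, so Box Box p holds vacuously. ✓
w5: no successors, so Box Box p holds vacuously. ✓
w6: no successors, so Box Box p holds vacuously. ✓
w7: no successors, so Box Box p holds vacuously. ✓
— 8 worlds.
For Diamond Box p:
w0: successors {w1, w2, w3, w5}; Box p there: w1:T, w2:T, w3:T, w5:T. ✓
w1: successors {w6, w7}; Box p there: w6:T, w7:T. ✓
w2: successors {w4}; Box p there: w4:T. ✓
w3: no successors, so Diamond Box p fails. ✗
w4: no successors, so Diamond Box p fails. ✗
w5: no successors, so Diamond Box p fails. ✗
w6: no successors, so Diamond Box p fails. ✗
w7: no successors, so Diamond Box p fails. ✗
— 3 worlds.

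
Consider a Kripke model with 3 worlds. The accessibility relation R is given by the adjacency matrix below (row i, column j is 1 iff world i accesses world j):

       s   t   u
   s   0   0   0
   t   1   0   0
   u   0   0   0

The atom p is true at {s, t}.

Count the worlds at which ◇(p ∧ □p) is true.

s: no successors, so ◇(p ∧ □p) fails. ✗
t: successors {s}; p ∧ □p there: s:T. ✓
u: no successors, so ◇(p ∧ □p) fails. ✗
Satisfying worlds: {t}.

1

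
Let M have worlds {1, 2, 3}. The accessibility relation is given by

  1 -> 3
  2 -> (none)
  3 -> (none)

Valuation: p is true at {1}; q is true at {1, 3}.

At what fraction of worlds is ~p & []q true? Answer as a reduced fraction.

2/3

1: ~p is F, []q is T. ✗
2: ~p is T, []q is T. ✓
3: ~p is T, []q is T. ✓
That's 2 of 3 worlds, so 2/3.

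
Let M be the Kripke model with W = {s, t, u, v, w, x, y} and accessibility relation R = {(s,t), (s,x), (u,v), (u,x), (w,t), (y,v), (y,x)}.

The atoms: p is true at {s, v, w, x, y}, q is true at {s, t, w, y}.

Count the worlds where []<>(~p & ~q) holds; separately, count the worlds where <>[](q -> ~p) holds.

For []<>(~p & ~q):
s: successors {t, x}; <>(~p & ~q) there: t:F, x:F. ✗
t: no successors, so []<>(~p & ~q) holds vacuously. ✓
u: successors {v, x}; <>(~p & ~q) there: v:F, x:F. ✗
v: no successors, so []<>(~p & ~q) holds vacuously. ✓
w: successors {t}; <>(~p & ~q) there: t:F. ✗
x: no successors, so []<>(~p & ~q) holds vacuously. ✓
y: successors {v, x}; <>(~p & ~q) there: v:F, x:F. ✗
— 3 worlds.
For <>[](q -> ~p):
s: successors {t, x}; [](q -> ~p) there: t:T, x:T. ✓
t: no successors, so <>[](q -> ~p) fails. ✗
u: successors {v, x}; [](q -> ~p) there: v:T, x:T. ✓
v: no successors, so <>[](q -> ~p) fails. ✗
w: successors {t}; [](q -> ~p) there: t:T. ✓
x: no successors, so <>[](q -> ~p) fails. ✗
y: successors {v, x}; [](q -> ~p) there: v:T, x:T. ✓
— 4 worlds.

3 and 4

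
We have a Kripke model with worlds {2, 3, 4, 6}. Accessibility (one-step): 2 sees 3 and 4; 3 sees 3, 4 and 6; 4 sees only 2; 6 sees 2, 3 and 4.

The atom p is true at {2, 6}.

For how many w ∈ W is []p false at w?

3

2: successors {3, 4}; p there: 3:F, 4:F. ✗
3: successors {3, 4, 6}; p there: 3:F, 4:F, 6:T. ✗
4: successors {2}; p there: 2:T. ✓
6: successors {2, 3, 4}; p there: 2:T, 3:F, 4:F. ✗
Satisfying worlds: {4}.
So []p fails at the other 3 worlds.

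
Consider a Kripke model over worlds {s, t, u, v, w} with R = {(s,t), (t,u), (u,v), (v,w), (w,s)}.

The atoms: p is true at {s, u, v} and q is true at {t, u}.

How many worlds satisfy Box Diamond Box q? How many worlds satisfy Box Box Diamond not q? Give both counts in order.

2 and 3

For Box Diamond Box q:
s: successors {t}; Diamond Box q there: t:F. ✗
t: successors {u}; Diamond Box q there: u:F. ✗
u: successors {v}; Diamond Box q there: v:F. ✗
v: successors {w}; Diamond Box q there: w:T. ✓
w: successors {s}; Diamond Box q there: s:T. ✓
— 2 worlds.
For Box Box Diamond not q:
s: successors {t}; Box Diamond not q there: t:T. ✓
t: successors {u}; Box Diamond not q there: u:T. ✓
u: successors {v}; Box Diamond not q there: v:T. ✓
v: successors {w}; Box Diamond not q there: w:F. ✗
w: successors {s}; Box Diamond not q there: s:F. ✗
— 3 worlds.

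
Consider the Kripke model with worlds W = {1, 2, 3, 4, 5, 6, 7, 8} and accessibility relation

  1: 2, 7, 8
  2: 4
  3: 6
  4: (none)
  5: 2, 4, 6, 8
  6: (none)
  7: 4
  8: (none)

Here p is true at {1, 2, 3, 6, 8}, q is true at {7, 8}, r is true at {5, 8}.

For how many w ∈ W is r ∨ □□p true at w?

1: r is F, □□p is F. ✗
2: r is F, □□p is T. ✓
3: r is F, □□p is T. ✓
4: r is F, □□p is T. ✓
5: r is T, □□p is F. ✓
6: r is F, □□p is T. ✓
7: r is F, □□p is T. ✓
8: r is T, □□p is T. ✓
Satisfying worlds: {2, 3, 4, 5, 6, 7, 8}.

7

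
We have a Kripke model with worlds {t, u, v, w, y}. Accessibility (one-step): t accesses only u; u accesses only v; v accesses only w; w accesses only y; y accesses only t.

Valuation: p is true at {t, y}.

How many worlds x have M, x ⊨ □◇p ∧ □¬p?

t: □◇p is F, □¬p is T. ✗
u: □◇p is F, □¬p is T. ✗
v: □◇p is T, □¬p is T. ✓
w: □◇p is T, □¬p is F. ✗
y: □◇p is F, □¬p is F. ✗
Satisfying worlds: {v}.

1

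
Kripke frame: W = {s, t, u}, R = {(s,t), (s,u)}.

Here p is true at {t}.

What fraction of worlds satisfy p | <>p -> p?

2/3

s: p | <>p is T, p is F. ✗
t: p | <>p is T, p is T. ✓
u: p | <>p is F, p is F. ✓
That's 2 of 3 worlds, so 2/3.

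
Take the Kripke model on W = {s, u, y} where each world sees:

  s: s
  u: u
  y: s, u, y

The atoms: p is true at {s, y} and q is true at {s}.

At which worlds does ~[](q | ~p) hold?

s: [](q | ~p) is T. ✗
u: [](q | ~p) is T. ✗
y: [](q | ~p) is F. ✓

{y}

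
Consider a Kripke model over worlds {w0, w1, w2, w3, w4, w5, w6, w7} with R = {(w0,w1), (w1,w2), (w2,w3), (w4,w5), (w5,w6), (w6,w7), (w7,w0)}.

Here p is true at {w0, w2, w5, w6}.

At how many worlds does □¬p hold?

w0: successors {w1}; ¬p there: w1:T. ✓
w1: successors {w2}; ¬p there: w2:F. ✗
w2: successors {w3}; ¬p there: w3:T. ✓
w3: no successors, so □¬p holds vacuously. ✓
w4: successors {w5}; ¬p there: w5:F. ✗
w5: successors {w6}; ¬p there: w6:F. ✗
w6: successors {w7}; ¬p there: w7:T. ✓
w7: successors {w0}; ¬p there: w0:F. ✗
Satisfying worlds: {w0, w2, w3, w6}.

4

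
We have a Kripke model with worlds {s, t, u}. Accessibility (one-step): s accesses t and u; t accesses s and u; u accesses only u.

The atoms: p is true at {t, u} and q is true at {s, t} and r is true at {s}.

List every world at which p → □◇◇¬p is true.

{s}

s: p is F, □◇◇¬p is F. ✓
t: p is T, □◇◇¬p is F. ✗
u: p is T, □◇◇¬p is F. ✗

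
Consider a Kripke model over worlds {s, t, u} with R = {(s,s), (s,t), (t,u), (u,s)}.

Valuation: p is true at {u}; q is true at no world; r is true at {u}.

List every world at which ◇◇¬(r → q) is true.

{s}

s: successors {s, t}; ◇¬(r → q) there: s:F, t:T. ✓
t: successors {u}; ◇¬(r → q) there: u:F. ✗
u: successors {s}; ◇¬(r → q) there: s:F. ✗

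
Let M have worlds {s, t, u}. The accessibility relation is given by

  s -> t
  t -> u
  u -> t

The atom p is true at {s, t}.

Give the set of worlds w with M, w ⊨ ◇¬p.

{t}

s: successors {t}; ¬p there: t:F. ✗
t: successors {u}; ¬p there: u:T. ✓
u: successors {t}; ¬p there: t:F. ✗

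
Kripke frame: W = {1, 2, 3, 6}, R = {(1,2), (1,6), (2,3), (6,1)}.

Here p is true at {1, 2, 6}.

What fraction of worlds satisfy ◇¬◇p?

1: successors {2, 6}; ¬◇p there: 2:T, 6:F. ✓
2: successors {3}; ¬◇p there: 3:T. ✓
3: no successors, so ◇¬◇p fails. ✗
6: successors {1}; ¬◇p there: 1:F. ✗
That's 2 of 4 worlds, so 2/4 = 1/2.

1/2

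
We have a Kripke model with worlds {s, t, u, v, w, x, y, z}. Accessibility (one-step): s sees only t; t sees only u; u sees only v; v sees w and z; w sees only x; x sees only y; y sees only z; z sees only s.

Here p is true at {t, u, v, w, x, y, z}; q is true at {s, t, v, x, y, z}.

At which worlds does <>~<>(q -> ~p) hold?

s: successors {t}; ~<>(q -> ~p) there: t:F. ✗
t: successors {u}; ~<>(q -> ~p) there: u:T. ✓
u: successors {v}; ~<>(q -> ~p) there: v:F. ✗
v: successors {w, z}; ~<>(q -> ~p) there: w:T, z:F. ✓
w: successors {x}; ~<>(q -> ~p) there: x:T. ✓
x: successors {y}; ~<>(q -> ~p) there: y:T. ✓
y: successors {z}; ~<>(q -> ~p) there: z:F. ✗
z: successors {s}; ~<>(q -> ~p) there: s:T. ✓

{t, v, w, x, z}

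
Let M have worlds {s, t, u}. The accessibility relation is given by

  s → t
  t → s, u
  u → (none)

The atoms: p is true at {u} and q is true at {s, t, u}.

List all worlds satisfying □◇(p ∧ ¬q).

s: successors {t}; ◇(p ∧ ¬q) there: t:F. ✗
t: successors {s, u}; ◇(p ∧ ¬q) there: s:F, u:F. ✗
u: no successors, so □◇(p ∧ ¬q) holds vacuously. ✓

{u}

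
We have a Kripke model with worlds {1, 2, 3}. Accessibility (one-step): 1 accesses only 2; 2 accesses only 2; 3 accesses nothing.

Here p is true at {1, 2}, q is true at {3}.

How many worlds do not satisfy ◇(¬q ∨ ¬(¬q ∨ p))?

1

1: successors {2}; ¬q ∨ ¬(¬q ∨ p) there: 2:T. ✓
2: successors {2}; ¬q ∨ ¬(¬q ∨ p) there: 2:T. ✓
3: no successors, so ◇(¬q ∨ ¬(¬q ∨ p)) fails. ✗
Satisfying worlds: {1, 2}.
So ◇(¬q ∨ ¬(¬q ∨ p)) fails at the other 1 world.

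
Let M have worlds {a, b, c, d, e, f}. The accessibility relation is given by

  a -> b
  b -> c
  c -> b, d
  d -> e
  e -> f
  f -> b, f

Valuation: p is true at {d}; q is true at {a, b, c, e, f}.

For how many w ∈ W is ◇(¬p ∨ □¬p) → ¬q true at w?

a: ◇(¬p ∨ □¬p) is T, ¬q is F. ✗
b: ◇(¬p ∨ □¬p) is T, ¬q is F. ✗
c: ◇(¬p ∨ □¬p) is T, ¬q is F. ✗
d: ◇(¬p ∨ □¬p) is T, ¬q is T. ✓
e: ◇(¬p ∨ □¬p) is T, ¬q is F. ✗
f: ◇(¬p ∨ □¬p) is T, ¬q is F. ✗
Satisfying worlds: {d}.

1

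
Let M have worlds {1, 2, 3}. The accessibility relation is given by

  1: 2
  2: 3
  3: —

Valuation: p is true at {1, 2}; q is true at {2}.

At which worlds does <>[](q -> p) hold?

1: successors {2}; [](q -> p) there: 2:T. ✓
2: successors {3}; [](q -> p) there: 3:T. ✓
3: no successors, so <>[](q -> p) fails. ✗

{1, 2}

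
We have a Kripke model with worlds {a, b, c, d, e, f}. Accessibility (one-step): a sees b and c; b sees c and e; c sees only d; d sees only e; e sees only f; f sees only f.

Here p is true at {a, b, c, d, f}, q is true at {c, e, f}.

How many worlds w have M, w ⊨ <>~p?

a: successors {b, c}; ~p there: b:F, c:F. ✗
b: successors {c, e}; ~p there: c:F, e:T. ✓
c: successors {d}; ~p there: d:F. ✗
d: successors {e}; ~p there: e:T. ✓
e: successors {f}; ~p there: f:F. ✗
f: successors {f}; ~p there: f:F. ✗
Satisfying worlds: {b, d}.

2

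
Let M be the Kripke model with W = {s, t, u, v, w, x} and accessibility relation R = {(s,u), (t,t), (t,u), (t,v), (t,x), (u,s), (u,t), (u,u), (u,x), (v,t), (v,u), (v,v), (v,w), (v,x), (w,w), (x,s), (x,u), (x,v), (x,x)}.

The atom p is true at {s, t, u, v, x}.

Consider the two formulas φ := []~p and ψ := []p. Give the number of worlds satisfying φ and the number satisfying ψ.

For []~p:
s: successors {u}; ~p there: u:F. ✗
t: successors {t, u, v, x}; ~p there: t:F, u:F, v:F, x:F. ✗
u: successors {s, t, u, x}; ~p there: s:F, t:F, u:F, x:F. ✗
v: successors {t, u, v, w, x}; ~p there: t:F, u:F, v:F, w:T, x:F. ✗
w: successors {w}; ~p there: w:T. ✓
x: successors {s, u, v, x}; ~p there: s:F, u:F, v:F, x:F. ✗
— 1 world.
For []p:
s: successors {u}; p there: u:T. ✓
t: successors {t, u, v, x}; p there: t:T, u:T, v:T, x:T. ✓
u: successors {s, t, u, x}; p there: s:T, t:T, u:T, x:T. ✓
v: successors {t, u, v, w, x}; p there: t:T, u:T, v:T, w:F, x:T. ✗
w: successors {w}; p there: w:F. ✗
x: successors {s, u, v, x}; p there: s:T, u:T, v:T, x:T. ✓
— 4 worlds.

1 and 4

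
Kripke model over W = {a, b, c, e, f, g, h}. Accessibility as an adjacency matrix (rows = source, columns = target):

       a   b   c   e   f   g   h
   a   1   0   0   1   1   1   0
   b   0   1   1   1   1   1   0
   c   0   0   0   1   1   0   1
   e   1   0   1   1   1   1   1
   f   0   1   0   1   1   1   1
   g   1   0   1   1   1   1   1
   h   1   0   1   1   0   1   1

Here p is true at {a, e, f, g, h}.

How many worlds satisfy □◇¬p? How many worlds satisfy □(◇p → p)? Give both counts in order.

2 and 2

For □◇¬p:
a: successors {a, e, f, g}; ◇¬p there: a:F, e:T, f:T, g:T. ✗
b: successors {b, c, e, f, g}; ◇¬p there: b:T, c:F, e:T, f:T, g:T. ✗
c: successors {e, f, h}; ◇¬p there: e:T, f:T, h:T. ✓
e: successors {a, c, e, f, g, h}; ◇¬p there: a:F, c:F, e:T, f:T, g:T, h:T. ✗
f: successors {b, e, f, g, h}; ◇¬p there: b:T, e:T, f:T, g:T, h:T. ✓
g: successors {a, c, e, f, g, h}; ◇¬p there: a:F, c:F, e:T, f:T, g:T, h:T. ✗
h: successors {a, c, e, g, h}; ◇¬p there: a:F, c:F, e:T, g:T, h:T. ✗
— 2 worlds.
For □(◇p → p):
a: successors {a, e, f, g}; ◇p → p there: a:T, e:T, f:T, g:T. ✓
b: successors {b, c, e, f, g}; ◇p → p there: b:F, c:F, e:T, f:T, g:T. ✗
c: successors {e, f, h}; ◇p → p there: e:T, f:T, h:T. ✓
e: successors {a, c, e, f, g, h}; ◇p → p there: a:T, c:F, e:T, f:T, g:T, h:T. ✗
f: successors {b, e, f, g, h}; ◇p → p there: b:F, e:T, f:T, g:T, h:T. ✗
g: successors {a, c, e, f, g, h}; ◇p → p there: a:T, c:F, e:T, f:T, g:T, h:T. ✗
h: successors {a, c, e, g, h}; ◇p → p there: a:T, c:F, e:T, g:T, h:T. ✗
— 2 worlds.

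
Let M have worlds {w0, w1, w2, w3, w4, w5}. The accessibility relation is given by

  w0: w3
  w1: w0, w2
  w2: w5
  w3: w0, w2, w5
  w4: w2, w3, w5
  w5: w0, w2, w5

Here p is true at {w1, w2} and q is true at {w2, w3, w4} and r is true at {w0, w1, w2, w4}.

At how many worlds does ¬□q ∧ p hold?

2

w0: ¬□q is F, p is F. ✗
w1: ¬□q is T, p is T. ✓
w2: ¬□q is T, p is T. ✓
w3: ¬□q is T, p is F. ✗
w4: ¬□q is T, p is F. ✗
w5: ¬□q is T, p is F. ✗
Satisfying worlds: {w1, w2}.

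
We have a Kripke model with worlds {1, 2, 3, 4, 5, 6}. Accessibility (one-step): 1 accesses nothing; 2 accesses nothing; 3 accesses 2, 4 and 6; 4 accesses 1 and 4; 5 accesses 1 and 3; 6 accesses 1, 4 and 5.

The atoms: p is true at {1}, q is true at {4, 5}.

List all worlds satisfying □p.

{1, 2}

1: no successors, so □p holds vacuously. ✓
2: no successors, so □p holds vacuously. ✓
3: successors {2, 4, 6}; p there: 2:F, 4:F, 6:F. ✗
4: successors {1, 4}; p there: 1:T, 4:F. ✗
5: successors {1, 3}; p there: 1:T, 3:F. ✗
6: successors {1, 4, 5}; p there: 1:T, 4:F, 5:F. ✗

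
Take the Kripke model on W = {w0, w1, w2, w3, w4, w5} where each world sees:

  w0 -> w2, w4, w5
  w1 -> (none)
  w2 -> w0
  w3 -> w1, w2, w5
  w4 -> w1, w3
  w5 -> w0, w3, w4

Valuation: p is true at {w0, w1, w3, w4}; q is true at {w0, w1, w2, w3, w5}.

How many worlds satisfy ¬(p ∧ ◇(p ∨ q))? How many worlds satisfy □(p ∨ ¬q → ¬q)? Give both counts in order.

For ¬(p ∧ ◇(p ∨ q)):
w0: p ∧ ◇(p ∨ q) is T. ✗
w1: p ∧ ◇(p ∨ q) is F. ✓
w2: p ∧ ◇(p ∨ q) is F. ✓
w3: p ∧ ◇(p ∨ q) is T. ✗
w4: p ∧ ◇(p ∨ q) is T. ✗
w5: p ∧ ◇(p ∨ q) is F. ✓
— 3 worlds.
For □(p ∨ ¬q → ¬q):
w0: successors {w2, w4, w5}; p ∨ ¬q → ¬q there: w2:T, w4:T, w5:T. ✓
w1: no successors, so □(p ∨ ¬q → ¬q) holds vacuously. ✓
w2: successors {w0}; p ∨ ¬q → ¬q there: w0:F. ✗
w3: successors {w1, w2, w5}; p ∨ ¬q → ¬q there: w1:F, w2:T, w5:T. ✗
w4: successors {w1, w3}; p ∨ ¬q → ¬q there: w1:F, w3:F. ✗
w5: successors {w0, w3, w4}; p ∨ ¬q → ¬q there: w0:F, w3:F, w4:T. ✗
— 2 worlds.

3 and 2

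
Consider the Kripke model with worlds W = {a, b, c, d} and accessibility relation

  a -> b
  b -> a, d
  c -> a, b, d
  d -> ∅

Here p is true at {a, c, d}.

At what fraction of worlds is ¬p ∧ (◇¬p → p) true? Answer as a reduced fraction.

a: ¬p is F, ◇¬p → p is T. ✗
b: ¬p is T, ◇¬p → p is T. ✓
c: ¬p is F, ◇¬p → p is T. ✗
d: ¬p is F, ◇¬p → p is T. ✗
That's 1 of 4 worlds, so 1/4.

1/4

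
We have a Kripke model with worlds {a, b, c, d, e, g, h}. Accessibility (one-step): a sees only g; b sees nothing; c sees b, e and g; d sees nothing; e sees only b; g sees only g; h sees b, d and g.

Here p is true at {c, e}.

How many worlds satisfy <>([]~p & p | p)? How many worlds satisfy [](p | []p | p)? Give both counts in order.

1 and 3

For <>([]~p & p | p):
a: successors {g}; []~p & p | p there: g:F. ✗
b: no successors, so <>([]~p & p | p) fails. ✗
c: successors {b, e, g}; []~p & p | p there: b:F, e:T, g:F. ✓
d: no successors, so <>([]~p & p | p) fails. ✗
e: successors {b}; []~p & p | p there: b:F. ✗
g: successors {g}; []~p & p | p there: g:F. ✗
h: successors {b, d, g}; []~p & p | p there: b:F, d:F, g:F. ✗
— 1 world.
For [](p | []p | p):
a: successors {g}; p | []p | p there: g:F. ✗
b: no successors, so [](p | []p | p) holds vacuously. ✓
c: successors {b, e, g}; p | []p | p there: b:T, e:T, g:F. ✗
d: no successors, so [](p | []p | p) holds vacuously. ✓
e: successors {b}; p | []p | p there: b:T. ✓
g: successors {g}; p | []p | p there: g:F. ✗
h: successors {b, d, g}; p | []p | p there: b:T, d:T, g:F. ✗
— 3 worlds.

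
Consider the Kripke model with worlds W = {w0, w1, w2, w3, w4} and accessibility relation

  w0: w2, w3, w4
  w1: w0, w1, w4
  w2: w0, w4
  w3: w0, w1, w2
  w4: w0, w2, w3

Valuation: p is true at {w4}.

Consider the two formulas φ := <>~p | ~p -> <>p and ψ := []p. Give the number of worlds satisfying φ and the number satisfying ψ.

3 and 0

For <>~p | ~p -> <>p:
w0: <>~p | ~p is T, <>p is T. ✓
w1: <>~p | ~p is T, <>p is T. ✓
w2: <>~p | ~p is T, <>p is T. ✓
w3: <>~p | ~p is T, <>p is F. ✗
w4: <>~p | ~p is T, <>p is F. ✗
— 3 worlds.
For []p:
w0: successors {w2, w3, w4}; p there: w2:F, w3:F, w4:T. ✗
w1: successors {w0, w1, w4}; p there: w0:F, w1:F, w4:T. ✗
w2: successors {w0, w4}; p there: w0:F, w4:T. ✗
w3: successors {w0, w1, w2}; p there: w0:F, w1:F, w2:F. ✗
w4: successors {w0, w2, w3}; p there: w0:F, w2:F, w3:F. ✗
— 0 worlds.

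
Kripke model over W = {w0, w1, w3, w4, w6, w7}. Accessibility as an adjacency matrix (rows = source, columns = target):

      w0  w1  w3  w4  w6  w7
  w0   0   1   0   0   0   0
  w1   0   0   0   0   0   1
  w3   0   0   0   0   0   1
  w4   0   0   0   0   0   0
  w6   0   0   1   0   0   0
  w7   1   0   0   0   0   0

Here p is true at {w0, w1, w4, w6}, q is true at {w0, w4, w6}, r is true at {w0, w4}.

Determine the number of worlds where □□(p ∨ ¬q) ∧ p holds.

4

w0: □□(p ∨ ¬q) is T, p is T. ✓
w1: □□(p ∨ ¬q) is T, p is T. ✓
w3: □□(p ∨ ¬q) is T, p is F. ✗
w4: □□(p ∨ ¬q) is T, p is T. ✓
w6: □□(p ∨ ¬q) is T, p is T. ✓
w7: □□(p ∨ ¬q) is T, p is F. ✗
Satisfying worlds: {w0, w1, w4, w6}.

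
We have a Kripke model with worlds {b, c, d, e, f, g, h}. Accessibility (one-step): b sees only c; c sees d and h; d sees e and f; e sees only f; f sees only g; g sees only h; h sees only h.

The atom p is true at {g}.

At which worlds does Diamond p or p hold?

b: Diamond p is F, p is F. ✗
c: Diamond p is F, p is F. ✗
d: Diamond p is F, p is F. ✗
e: Diamond p is F, p is F. ✗
f: Diamond p is T, p is F. ✓
g: Diamond p is F, p is T. ✓
h: Diamond p is F, p is F. ✗

{f, g}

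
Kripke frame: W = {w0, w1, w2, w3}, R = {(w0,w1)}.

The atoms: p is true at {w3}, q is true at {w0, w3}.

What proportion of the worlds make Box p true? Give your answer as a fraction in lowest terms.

w0: successors {w1}; p there: w1:F. ✗
w1: no successors, so Box p holds vacuously. ✓
w2: no successors, so Box p holds vacuously. ✓
w3: no successors, so Box p holds vacuously. ✓
That's 3 of 4 worlds, so 3/4.

3/4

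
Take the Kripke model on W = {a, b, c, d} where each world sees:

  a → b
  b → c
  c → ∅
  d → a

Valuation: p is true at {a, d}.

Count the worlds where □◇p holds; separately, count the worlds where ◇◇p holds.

1 and 0

For □◇p:
a: successors {b}; ◇p there: b:F. ✗
b: successors {c}; ◇p there: c:F. ✗
c: no successors, so □◇p holds vacuously. ✓
d: successors {a}; ◇p there: a:F. ✗
— 1 world.
For ◇◇p:
a: successors {b}; ◇p there: b:F. ✗
b: successors {c}; ◇p there: c:F. ✗
c: no successors, so ◇◇p fails. ✗
d: successors {a}; ◇p there: a:F. ✗
— 0 worlds.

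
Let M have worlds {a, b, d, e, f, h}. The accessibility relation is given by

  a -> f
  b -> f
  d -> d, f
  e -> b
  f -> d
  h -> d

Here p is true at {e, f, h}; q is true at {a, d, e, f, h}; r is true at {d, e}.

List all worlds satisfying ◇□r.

a: successors {f}; □r there: f:T. ✓
b: successors {f}; □r there: f:T. ✓
d: successors {d, f}; □r there: d:F, f:T. ✓
e: successors {b}; □r there: b:F. ✗
f: successors {d}; □r there: d:F. ✗
h: successors {d}; □r there: d:F. ✗

{a, b, d}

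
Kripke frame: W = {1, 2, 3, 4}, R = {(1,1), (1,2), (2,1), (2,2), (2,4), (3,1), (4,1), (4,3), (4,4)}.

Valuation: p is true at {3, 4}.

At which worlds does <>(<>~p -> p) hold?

{2, 4}

1: successors {1, 2}; <>~p -> p there: 1:F, 2:F. ✗
2: successors {1, 2, 4}; <>~p -> p there: 1:F, 2:F, 4:T. ✓
3: successors {1}; <>~p -> p there: 1:F. ✗
4: successors {1, 3, 4}; <>~p -> p there: 1:F, 3:T, 4:T. ✓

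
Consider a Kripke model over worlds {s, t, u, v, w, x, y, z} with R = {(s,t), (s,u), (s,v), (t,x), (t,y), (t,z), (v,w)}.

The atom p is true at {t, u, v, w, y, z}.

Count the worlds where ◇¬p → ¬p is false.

1

s: ◇¬p is F, ¬p is T. ✓
t: ◇¬p is T, ¬p is F. ✗
u: ◇¬p is F, ¬p is F. ✓
v: ◇¬p is F, ¬p is F. ✓
w: ◇¬p is F, ¬p is F. ✓
x: ◇¬p is F, ¬p is T. ✓
y: ◇¬p is F, ¬p is F. ✓
z: ◇¬p is F, ¬p is F. ✓
Satisfying worlds: {s, u, v, w, x, y, z}.
So ◇¬p → ¬p fails at the other 1 world.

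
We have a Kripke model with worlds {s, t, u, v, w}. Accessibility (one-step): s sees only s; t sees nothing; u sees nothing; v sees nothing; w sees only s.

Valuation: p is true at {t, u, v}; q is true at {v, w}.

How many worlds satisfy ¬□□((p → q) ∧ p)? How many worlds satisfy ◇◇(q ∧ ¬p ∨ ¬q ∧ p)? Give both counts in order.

For ¬□□((p → q) ∧ p):
s: □□((p → q) ∧ p) is F. ✓
t: □□((p → q) ∧ p) is T. ✗
u: □□((p → q) ∧ p) is T. ✗
v: □□((p → q) ∧ p) is T. ✗
w: □□((p → q) ∧ p) is F. ✓
— 2 worlds.
For ◇◇(q ∧ ¬p ∨ ¬q ∧ p):
s: successors {s}; ◇(q ∧ ¬p ∨ ¬q ∧ p) there: s:F. ✗
t: no successors, so ◇◇(q ∧ ¬p ∨ ¬q ∧ p) fails. ✗
u: no successors, so ◇◇(q ∧ ¬p ∨ ¬q ∧ p) fails. ✗
v: no successors, so ◇◇(q ∧ ¬p ∨ ¬q ∧ p) fails. ✗
w: successors {s}; ◇(q ∧ ¬p ∨ ¬q ∧ p) there: s:F. ✗
— 0 worlds.

2 and 0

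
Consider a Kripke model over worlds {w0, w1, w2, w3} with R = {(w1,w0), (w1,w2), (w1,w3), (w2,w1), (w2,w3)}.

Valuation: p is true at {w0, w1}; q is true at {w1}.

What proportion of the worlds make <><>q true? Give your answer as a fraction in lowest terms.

w0: no successors, so <><>q fails. ✗
w1: successors {w0, w2, w3}; <>q there: w0:F, w2:T, w3:F. ✓
w2: successors {w1, w3}; <>q there: w1:F, w3:F. ✗
w3: no successors, so <><>q fails. ✗
That's 1 of 4 worlds, so 1/4.

1/4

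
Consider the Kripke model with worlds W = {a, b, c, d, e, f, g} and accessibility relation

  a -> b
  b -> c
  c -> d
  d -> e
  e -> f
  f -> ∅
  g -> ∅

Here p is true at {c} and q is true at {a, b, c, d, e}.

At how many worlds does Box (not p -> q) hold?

a: successors {b}; not p -> q there: b:T. ✓
b: successors {c}; not p -> q there: c:T. ✓
c: successors {d}; not p -> q there: d:T. ✓
d: successors {e}; not p -> q there: e:T. ✓
e: successors {f}; not p -> q there: f:F. ✗
f: no successors, so Box (not p -> q) holds vacuously. ✓
g: no successors, so Box (not p -> q) holds vacuously. ✓
Satisfying worlds: {a, b, c, d, f, g}.

6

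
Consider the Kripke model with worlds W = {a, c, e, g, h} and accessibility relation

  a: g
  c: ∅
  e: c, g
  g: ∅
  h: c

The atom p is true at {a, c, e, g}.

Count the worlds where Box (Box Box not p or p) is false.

0

a: successors {g}; Box Box not p or p there: g:T. ✓
c: no successors, so Box (Box Box not p or p) holds vacuously. ✓
e: successors {c, g}; Box Box not p or p there: c:T, g:T. ✓
g: no successors, so Box (Box Box not p or p) holds vacuously. ✓
h: successors {c}; Box Box not p or p there: c:T. ✓
Satisfying worlds: {a, c, e, g, h}.
So Box (Box Box not p or p) fails at the other 0 worlds.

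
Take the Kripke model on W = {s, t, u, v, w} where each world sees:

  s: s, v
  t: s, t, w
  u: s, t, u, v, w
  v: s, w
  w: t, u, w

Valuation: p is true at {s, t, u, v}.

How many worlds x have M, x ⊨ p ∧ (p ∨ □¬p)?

4

s: p is T, p ∨ □¬p is T. ✓
t: p is T, p ∨ □¬p is T. ✓
u: p is T, p ∨ □¬p is T. ✓
v: p is T, p ∨ □¬p is T. ✓
w: p is F, p ∨ □¬p is F. ✗
Satisfying worlds: {s, t, u, v}.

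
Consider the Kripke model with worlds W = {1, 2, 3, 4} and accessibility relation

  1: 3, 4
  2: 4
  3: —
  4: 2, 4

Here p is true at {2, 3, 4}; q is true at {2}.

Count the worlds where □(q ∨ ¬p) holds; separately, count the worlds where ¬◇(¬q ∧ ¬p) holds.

For □(q ∨ ¬p):
1: successors {3, 4}; q ∨ ¬p there: 3:F, 4:F. ✗
2: successors {4}; q ∨ ¬p there: 4:F. ✗
3: no successors, so □(q ∨ ¬p) holds vacuously. ✓
4: successors {2, 4}; q ∨ ¬p there: 2:T, 4:F. ✗
— 1 world.
For ¬◇(¬q ∧ ¬p):
1: ◇(¬q ∧ ¬p) is F. ✓
2: ◇(¬q ∧ ¬p) is F. ✓
3: ◇(¬q ∧ ¬p) is F. ✓
4: ◇(¬q ∧ ¬p) is F. ✓
— 4 worlds.

1 and 4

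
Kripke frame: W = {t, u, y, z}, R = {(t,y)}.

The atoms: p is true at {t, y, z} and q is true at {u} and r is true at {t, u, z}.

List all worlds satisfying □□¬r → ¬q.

{t, y, z}

t: □□¬r is T, ¬q is T. ✓
u: □□¬r is T, ¬q is F. ✗
y: □□¬r is T, ¬q is T. ✓
z: □□¬r is T, ¬q is T. ✓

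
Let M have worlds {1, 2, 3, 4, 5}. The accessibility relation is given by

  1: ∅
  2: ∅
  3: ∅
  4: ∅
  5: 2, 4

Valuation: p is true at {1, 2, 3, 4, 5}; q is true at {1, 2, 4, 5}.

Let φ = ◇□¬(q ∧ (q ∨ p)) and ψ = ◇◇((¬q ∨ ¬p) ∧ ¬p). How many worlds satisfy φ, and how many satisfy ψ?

For ◇□¬(q ∧ (q ∨ p)):
1: no successors, so ◇□¬(q ∧ (q ∨ p)) fails. ✗
2: no successors, so ◇□¬(q ∧ (q ∨ p)) fails. ✗
3: no successors, so ◇□¬(q ∧ (q ∨ p)) fails. ✗
4: no successors, so ◇□¬(q ∧ (q ∨ p)) fails. ✗
5: successors {2, 4}; □¬(q ∧ (q ∨ p)) there: 2:T, 4:T. ✓
— 1 world.
For ◇◇((¬q ∨ ¬p) ∧ ¬p):
1: no successors, so ◇◇((¬q ∨ ¬p) ∧ ¬p) fails. ✗
2: no successors, so ◇◇((¬q ∨ ¬p) ∧ ¬p) fails. ✗
3: no successors, so ◇◇((¬q ∨ ¬p) ∧ ¬p) fails. ✗
4: no successors, so ◇◇((¬q ∨ ¬p) ∧ ¬p) fails. ✗
5: successors {2, 4}; ◇((¬q ∨ ¬p) ∧ ¬p) there: 2:F, 4:F. ✗
— 0 worlds.

1 and 0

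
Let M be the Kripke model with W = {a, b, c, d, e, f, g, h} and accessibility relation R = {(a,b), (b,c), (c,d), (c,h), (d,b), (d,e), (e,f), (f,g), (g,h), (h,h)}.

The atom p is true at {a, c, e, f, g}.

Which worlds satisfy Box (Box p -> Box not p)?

{b, c, f, g, h}

a: successors {b}; Box p -> Box not p there: b:F. ✗
b: successors {c}; Box p -> Box not p there: c:T. ✓
c: successors {d, h}; Box p -> Box not p there: d:T, h:T. ✓
d: successors {b, e}; Box p -> Box not p there: b:F, e:F. ✗
e: successors {f}; Box p -> Box not p there: f:F. ✗
f: successors {g}; Box p -> Box not p there: g:T. ✓
g: successors {h}; Box p -> Box not p there: h:T. ✓
h: successors {h}; Box p -> Box not p there: h:T. ✓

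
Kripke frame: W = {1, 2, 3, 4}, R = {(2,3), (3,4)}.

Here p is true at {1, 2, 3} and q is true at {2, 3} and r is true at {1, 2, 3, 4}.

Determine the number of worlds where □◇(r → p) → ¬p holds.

1: □◇(r → p) is T, ¬p is F. ✗
2: □◇(r → p) is F, ¬p is F. ✓
3: □◇(r → p) is F, ¬p is F. ✓
4: □◇(r → p) is T, ¬p is T. ✓
Satisfying worlds: {2, 3, 4}.

3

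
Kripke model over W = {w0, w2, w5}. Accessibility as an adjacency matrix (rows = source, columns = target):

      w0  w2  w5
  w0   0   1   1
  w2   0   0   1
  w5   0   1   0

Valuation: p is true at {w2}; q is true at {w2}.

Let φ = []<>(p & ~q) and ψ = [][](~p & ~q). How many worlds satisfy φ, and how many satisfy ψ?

For []<>(p & ~q):
w0: successors {w2, w5}; <>(p & ~q) there: w2:F, w5:F. ✗
w2: successors {w5}; <>(p & ~q) there: w5:F. ✗
w5: successors {w2}; <>(p & ~q) there: w2:F. ✗
— 0 worlds.
For [][](~p & ~q):
w0: successors {w2, w5}; [](~p & ~q) there: w2:T, w5:F. ✗
w2: successors {w5}; [](~p & ~q) there: w5:F. ✗
w5: successors {w2}; [](~p & ~q) there: w2:T. ✓
— 1 world.

0 and 1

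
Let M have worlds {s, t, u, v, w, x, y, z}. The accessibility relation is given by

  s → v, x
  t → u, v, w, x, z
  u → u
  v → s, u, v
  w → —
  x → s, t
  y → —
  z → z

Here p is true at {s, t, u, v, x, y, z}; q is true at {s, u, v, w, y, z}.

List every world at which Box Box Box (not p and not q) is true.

{w, y}

s: successors {v, x}; Box Box (not p and not q) there: v:F, x:F. ✗
t: successors {u, v, w, x, z}; Box Box (not p and not q) there: u:F, v:F, w:T, x:F, z:F. ✗
u: successors {u}; Box Box (not p and not q) there: u:F. ✗
v: successors {s, u, v}; Box Box (not p and not q) there: s:F, u:F, v:F. ✗
w: no successors, so Box Box Box (not p and not q) holds vacuously. ✓
x: successors {s, t}; Box Box (not p and not q) there: s:F, t:F. ✗
y: no successors, so Box Box Box (not p and not q) holds vacuously. ✓
z: successors {z}; Box Box (not p and not q) there: z:F. ✗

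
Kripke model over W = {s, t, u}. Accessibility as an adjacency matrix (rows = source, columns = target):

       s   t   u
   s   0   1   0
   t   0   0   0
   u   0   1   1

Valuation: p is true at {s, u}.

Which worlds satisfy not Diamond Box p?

{t}

s: Diamond Box p is T. ✗
t: Diamond Box p is F. ✓
u: Diamond Box p is T. ✗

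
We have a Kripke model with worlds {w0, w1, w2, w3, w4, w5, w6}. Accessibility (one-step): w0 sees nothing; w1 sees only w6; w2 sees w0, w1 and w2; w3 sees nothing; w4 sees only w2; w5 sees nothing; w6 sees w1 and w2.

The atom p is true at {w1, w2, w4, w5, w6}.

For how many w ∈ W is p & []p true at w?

w0: p is F, []p is T. ✗
w1: p is T, []p is T. ✓
w2: p is T, []p is F. ✗
w3: p is F, []p is T. ✗
w4: p is T, []p is T. ✓
w5: p is T, []p is T. ✓
w6: p is T, []p is T. ✓
Satisfying worlds: {w1, w4, w5, w6}.

4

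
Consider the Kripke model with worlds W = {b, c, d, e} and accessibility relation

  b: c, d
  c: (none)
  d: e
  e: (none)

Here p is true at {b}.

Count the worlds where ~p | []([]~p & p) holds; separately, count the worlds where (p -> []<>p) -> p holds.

3 and 1

For ~p | []([]~p & p):
b: ~p is F, []([]~p & p) is F. ✗
c: ~p is T, []([]~p & p) is T. ✓
d: ~p is T, []([]~p & p) is F. ✓
e: ~p is T, []([]~p & p) is T. ✓
— 3 worlds.
For (p -> []<>p) -> p:
b: p -> []<>p is F, p is T. ✓
c: p -> []<>p is T, p is F. ✗
d: p -> []<>p is T, p is F. ✗
e: p -> []<>p is T, p is F. ✗
— 1 world.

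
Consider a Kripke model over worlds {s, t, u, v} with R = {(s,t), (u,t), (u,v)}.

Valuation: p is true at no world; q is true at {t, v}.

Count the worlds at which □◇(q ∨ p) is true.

2

s: successors {t}; ◇(q ∨ p) there: t:F. ✗
t: no successors, so □◇(q ∨ p) holds vacuously. ✓
u: successors {t, v}; ◇(q ∨ p) there: t:F, v:F. ✗
v: no successors, so □◇(q ∨ p) holds vacuously. ✓
Satisfying worlds: {t, v}.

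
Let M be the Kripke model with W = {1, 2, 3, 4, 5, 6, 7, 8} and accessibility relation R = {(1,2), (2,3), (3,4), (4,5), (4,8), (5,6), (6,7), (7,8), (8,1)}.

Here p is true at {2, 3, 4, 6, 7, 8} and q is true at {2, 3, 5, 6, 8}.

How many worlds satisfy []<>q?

4

1: successors {2}; <>q there: 2:T. ✓
2: successors {3}; <>q there: 3:F. ✗
3: successors {4}; <>q there: 4:T. ✓
4: successors {5, 8}; <>q there: 5:T, 8:F. ✗
5: successors {6}; <>q there: 6:F. ✗
6: successors {7}; <>q there: 7:T. ✓
7: successors {8}; <>q there: 8:F. ✗
8: successors {1}; <>q there: 1:T. ✓
Satisfying worlds: {1, 3, 6, 8}.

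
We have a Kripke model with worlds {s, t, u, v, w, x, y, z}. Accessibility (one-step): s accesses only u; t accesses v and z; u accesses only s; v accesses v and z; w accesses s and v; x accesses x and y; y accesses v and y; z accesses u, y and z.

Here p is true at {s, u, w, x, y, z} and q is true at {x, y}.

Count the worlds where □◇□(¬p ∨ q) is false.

7

s: successors {u}; ◇□(¬p ∨ q) there: u:F. ✗
t: successors {v, z}; ◇□(¬p ∨ q) there: v:F, z:T. ✗
u: successors {s}; ◇□(¬p ∨ q) there: s:F. ✗
v: successors {v, z}; ◇□(¬p ∨ q) there: v:F, z:T. ✗
w: successors {s, v}; ◇□(¬p ∨ q) there: s:F, v:F. ✗
x: successors {x, y}; ◇□(¬p ∨ q) there: x:T, y:T. ✓
y: successors {v, y}; ◇□(¬p ∨ q) there: v:F, y:T. ✗
z: successors {u, y, z}; ◇□(¬p ∨ q) there: u:F, y:T, z:T. ✗
Satisfying worlds: {x}.
So □◇□(¬p ∨ q) fails at the other 7 worlds.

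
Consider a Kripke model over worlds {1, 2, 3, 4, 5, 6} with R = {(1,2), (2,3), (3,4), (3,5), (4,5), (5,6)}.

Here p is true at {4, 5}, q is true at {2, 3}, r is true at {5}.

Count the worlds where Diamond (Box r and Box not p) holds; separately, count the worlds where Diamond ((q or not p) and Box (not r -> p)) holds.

For Diamond (Box r and Box not p):
1: successors {2}; Box r and Box not p there: 2:F. ✗
2: successors {3}; Box r and Box not p there: 3:F. ✗
3: successors {4, 5}; Box r and Box not p there: 4:F, 5:F. ✗
4: successors {5}; Box r and Box not p there: 5:F. ✗
5: successors {6}; Box r and Box not p there: 6:T. ✓
6: no successors, so Diamond (Box r and Box not p) fails. ✗
— 1 world.
For Diamond ((q or not p) and Box (not r -> p)):
1: successors {2}; (q or not p) and Box (not r -> p) there: 2:F. ✗
2: successors {3}; (q or not p) and Box (not r -> p) there: 3:T. ✓
3: successors {4, 5}; (q or not p) and Box (not r -> p) there: 4:F, 5:F. ✗
4: successors {5}; (q or not p) and Box (not r -> p) there: 5:F. ✗
5: successors {6}; (q or not p) and Box (not r -> p) there: 6:T. ✓
6: no successors, so Diamond ((q or not p) and Box (not r -> p)) fails. ✗
— 2 worlds.

1 and 2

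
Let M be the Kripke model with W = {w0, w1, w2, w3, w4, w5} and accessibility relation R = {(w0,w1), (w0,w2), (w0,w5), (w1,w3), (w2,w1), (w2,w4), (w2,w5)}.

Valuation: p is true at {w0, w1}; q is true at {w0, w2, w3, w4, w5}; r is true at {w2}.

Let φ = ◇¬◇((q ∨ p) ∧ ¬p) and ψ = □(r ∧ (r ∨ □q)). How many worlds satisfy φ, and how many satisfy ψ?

For ◇¬◇((q ∨ p) ∧ ¬p):
w0: successors {w1, w2, w5}; ¬◇((q ∨ p) ∧ ¬p) there: w1:F, w2:F, w5:T. ✓
w1: successors {w3}; ¬◇((q ∨ p) ∧ ¬p) there: w3:T. ✓
w2: successors {w1, w4, w5}; ¬◇((q ∨ p) ∧ ¬p) there: w1:F, w4:T, w5:T. ✓
w3: no successors, so ◇¬◇((q ∨ p) ∧ ¬p) fails. ✗
w4: no successors, so ◇¬◇((q ∨ p) ∧ ¬p) fails. ✗
w5: no successors, so ◇¬◇((q ∨ p) ∧ ¬p) fails. ✗
— 3 worlds.
For □(r ∧ (r ∨ □q)):
w0: successors {w1, w2, w5}; r ∧ (r ∨ □q) there: w1:F, w2:T, w5:F. ✗
w1: successors {w3}; r ∧ (r ∨ □q) there: w3:F. ✗
w2: successors {w1, w4, w5}; r ∧ (r ∨ □q) there: w1:F, w4:F, w5:F. ✗
w3: no successors, so □(r ∧ (r ∨ □q)) holds vacuously. ✓
w4: no successors, so □(r ∧ (r ∨ □q)) holds vacuously. ✓
w5: no successors, so □(r ∧ (r ∨ □q)) holds vacuously. ✓
— 3 worlds.

3 and 3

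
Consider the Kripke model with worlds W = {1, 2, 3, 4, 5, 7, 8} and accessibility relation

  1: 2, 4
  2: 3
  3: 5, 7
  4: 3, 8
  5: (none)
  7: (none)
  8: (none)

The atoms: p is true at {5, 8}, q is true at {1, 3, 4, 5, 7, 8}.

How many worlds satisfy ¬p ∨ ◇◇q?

1: ¬p is T, ◇◇q is T. ✓
2: ¬p is T, ◇◇q is T. ✓
3: ¬p is T, ◇◇q is F. ✓
4: ¬p is T, ◇◇q is T. ✓
5: ¬p is F, ◇◇q is F. ✗
7: ¬p is T, ◇◇q is F. ✓
8: ¬p is F, ◇◇q is F. ✗
Satisfying worlds: {1, 2, 3, 4, 7}.

5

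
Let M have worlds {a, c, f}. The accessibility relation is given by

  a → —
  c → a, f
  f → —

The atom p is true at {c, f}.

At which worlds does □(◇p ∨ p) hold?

{a, f}

a: no successors, so □(◇p ∨ p) holds vacuously. ✓
c: successors {a, f}; ◇p ∨ p there: a:F, f:T. ✗
f: no successors, so □(◇p ∨ p) holds vacuously. ✓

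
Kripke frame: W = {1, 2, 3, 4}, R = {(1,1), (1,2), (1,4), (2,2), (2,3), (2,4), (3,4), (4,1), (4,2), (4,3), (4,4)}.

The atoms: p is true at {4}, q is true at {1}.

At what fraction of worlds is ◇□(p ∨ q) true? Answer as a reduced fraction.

1/2

1: successors {1, 2, 4}; □(p ∨ q) there: 1:F, 2:F, 4:F. ✗
2: successors {2, 3, 4}; □(p ∨ q) there: 2:F, 3:T, 4:F. ✓
3: successors {4}; □(p ∨ q) there: 4:F. ✗
4: successors {1, 2, 3, 4}; □(p ∨ q) there: 1:F, 2:F, 3:T, 4:F. ✓
That's 2 of 4 worlds, so 2/4 = 1/2.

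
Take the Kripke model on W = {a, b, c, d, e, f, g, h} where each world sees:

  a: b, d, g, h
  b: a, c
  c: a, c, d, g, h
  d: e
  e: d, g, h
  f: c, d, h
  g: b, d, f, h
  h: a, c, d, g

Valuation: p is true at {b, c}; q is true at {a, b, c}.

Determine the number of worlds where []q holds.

a: successors {b, d, g, h}; q there: b:T, d:F, g:F, h:F. ✗
b: successors {a, c}; q there: a:T, c:T. ✓
c: successors {a, c, d, g, h}; q there: a:T, c:T, d:F, g:F, h:F. ✗
d: successors {e}; q there: e:F. ✗
e: successors {d, g, h}; q there: d:F, g:F, h:F. ✗
f: successors {c, d, h}; q there: c:T, d:F, h:F. ✗
g: successors {b, d, f, h}; q there: b:T, d:F, f:F, h:F. ✗
h: successors {a, c, d, g}; q there: a:T, c:T, d:F, g:F. ✗
Satisfying worlds: {b}.

1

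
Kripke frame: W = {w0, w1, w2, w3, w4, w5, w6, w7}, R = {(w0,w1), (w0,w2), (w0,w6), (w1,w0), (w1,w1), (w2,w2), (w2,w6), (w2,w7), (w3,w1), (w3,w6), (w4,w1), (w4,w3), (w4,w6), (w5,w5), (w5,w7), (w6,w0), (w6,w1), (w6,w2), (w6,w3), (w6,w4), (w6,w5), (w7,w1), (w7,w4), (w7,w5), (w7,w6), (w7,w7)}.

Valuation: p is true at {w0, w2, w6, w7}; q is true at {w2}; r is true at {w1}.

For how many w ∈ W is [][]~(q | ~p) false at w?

8

w0: successors {w1, w2, w6}; []~(q | ~p) there: w1:F, w2:F, w6:F. ✗
w1: successors {w0, w1}; []~(q | ~p) there: w0:F, w1:F. ✗
w2: successors {w2, w6, w7}; []~(q | ~p) there: w2:F, w6:F, w7:F. ✗
w3: successors {w1, w6}; []~(q | ~p) there: w1:F, w6:F. ✗
w4: successors {w1, w3, w6}; []~(q | ~p) there: w1:F, w3:F, w6:F. ✗
w5: successors {w5, w7}; []~(q | ~p) there: w5:F, w7:F. ✗
w6: successors {w0, w1, w2, w3, w4, w5}; []~(q | ~p) there: w0:F, w1:F, w2:F, w3:F, w4:F, w5:F. ✗
w7: successors {w1, w4, w5, w6, w7}; []~(q | ~p) there: w1:F, w4:F, w5:F, w6:F, w7:F. ✗
Satisfying worlds: ∅.
So [][]~(q | ~p) fails at the other 8 worlds.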